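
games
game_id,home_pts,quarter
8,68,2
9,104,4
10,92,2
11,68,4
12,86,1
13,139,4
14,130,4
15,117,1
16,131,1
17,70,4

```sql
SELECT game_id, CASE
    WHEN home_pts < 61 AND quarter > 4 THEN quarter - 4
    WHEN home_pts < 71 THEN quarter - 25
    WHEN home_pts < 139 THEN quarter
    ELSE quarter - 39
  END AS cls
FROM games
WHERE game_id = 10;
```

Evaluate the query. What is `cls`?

game_id = 10: home_pts=92, quarter=2.
home_pts < 61 AND quarter > 4 → false
home_pts < 71 → false
home_pts < 139 → true → 2

2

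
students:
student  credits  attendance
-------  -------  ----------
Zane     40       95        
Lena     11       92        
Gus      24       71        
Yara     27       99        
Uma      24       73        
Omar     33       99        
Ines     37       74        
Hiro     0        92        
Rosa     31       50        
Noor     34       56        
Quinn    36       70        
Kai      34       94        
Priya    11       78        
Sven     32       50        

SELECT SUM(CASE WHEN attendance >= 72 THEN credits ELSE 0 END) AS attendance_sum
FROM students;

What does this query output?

217

student=Zane: ✓ → 40
student=Lena: ✓ → 11
student=Gus: ✗
student=Yara: ✓ → 27
student=Uma: ✓ → 24
student=Omar: ✓ → 33
student=Ines: ✓ → 37
student=Hiro: ✓ → 0
student=Rosa: ✗
student=Noor: ✗
student=Quinn: ✗
student=Kai: ✓ → 34
student=Priya: ✓ → 11
student=Sven: ✗
attendance_sum = 40 + 11 + 27 + 24 + 33 + 37 + 34 + 11 = 217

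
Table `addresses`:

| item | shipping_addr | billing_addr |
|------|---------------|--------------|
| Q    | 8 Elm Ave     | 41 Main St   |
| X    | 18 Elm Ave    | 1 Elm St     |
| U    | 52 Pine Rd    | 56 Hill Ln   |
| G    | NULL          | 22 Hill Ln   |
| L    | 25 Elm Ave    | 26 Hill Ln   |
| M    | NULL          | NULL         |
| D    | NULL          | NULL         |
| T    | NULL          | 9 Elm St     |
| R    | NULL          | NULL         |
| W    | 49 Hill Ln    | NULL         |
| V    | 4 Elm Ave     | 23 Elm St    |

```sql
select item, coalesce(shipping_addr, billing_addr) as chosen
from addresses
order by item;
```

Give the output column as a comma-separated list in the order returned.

item=D: shipping_addr=NULL, billing_addr=NULL (all NULL) → NULL
item=G: shipping_addr=NULL, billing_addr=22 Hill Ln → 22 Hill Ln
item=L: shipping_addr=25 Elm Ave → 25 Elm Ave
item=M: shipping_addr=NULL, billing_addr=NULL (all NULL) → NULL
item=Q: shipping_addr=8 Elm Ave → 8 Elm Ave
item=R: shipping_addr=NULL, billing_addr=NULL (all NULL) → NULL
item=T: shipping_addr=NULL, billing_addr=9 Elm St → 9 Elm St
item=U: shipping_addr=52 Pine Rd → 52 Pine Rd
item=V: shipping_addr=4 Elm Ave → 4 Elm Ave
item=W: shipping_addr=49 Hill Ln → 49 Hill Ln
item=X: shipping_addr=18 Elm Ave → 18 Elm Ave

NULL, 22 Hill Ln, 25 Elm Ave, NULL, 8 Elm Ave, NULL, 9 Elm St, 52 Pine Rd, 4 Elm Ave, 49 Hill Ln, 18 Elm Ave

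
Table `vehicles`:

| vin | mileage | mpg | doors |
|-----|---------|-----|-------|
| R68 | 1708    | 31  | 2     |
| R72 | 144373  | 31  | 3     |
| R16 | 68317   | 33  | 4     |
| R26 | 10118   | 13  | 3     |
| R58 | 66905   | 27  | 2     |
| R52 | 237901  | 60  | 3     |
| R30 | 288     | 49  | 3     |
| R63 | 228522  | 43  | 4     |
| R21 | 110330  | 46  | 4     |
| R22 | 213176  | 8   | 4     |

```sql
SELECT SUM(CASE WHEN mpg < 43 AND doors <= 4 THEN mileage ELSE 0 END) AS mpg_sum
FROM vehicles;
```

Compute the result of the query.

vin=R68: ✓ → 1708
vin=R72: ✓ → 144373
vin=R16: ✓ → 68317
vin=R26: ✓ → 10118
vin=R58: ✓ → 66905
vin=R52: ✗
vin=R30: ✗
vin=R63: ✗
vin=R21: ✗
vin=R22: ✓ → 213176
mpg_sum = 1708 + 144373 + 68317 + 10118 + 66905 + 213176 = 504597

504597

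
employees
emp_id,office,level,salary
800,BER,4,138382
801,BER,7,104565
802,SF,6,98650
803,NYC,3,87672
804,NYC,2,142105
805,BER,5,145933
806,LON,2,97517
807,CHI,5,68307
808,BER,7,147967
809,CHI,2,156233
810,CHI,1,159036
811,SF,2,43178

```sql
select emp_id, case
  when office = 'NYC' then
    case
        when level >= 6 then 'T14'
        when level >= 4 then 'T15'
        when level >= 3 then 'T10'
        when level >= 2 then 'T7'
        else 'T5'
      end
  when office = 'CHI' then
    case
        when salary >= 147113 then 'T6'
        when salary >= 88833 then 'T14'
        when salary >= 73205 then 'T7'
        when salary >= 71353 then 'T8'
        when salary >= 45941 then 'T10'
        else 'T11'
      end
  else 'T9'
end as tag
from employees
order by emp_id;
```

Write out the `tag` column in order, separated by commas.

T9, T9, T9, T10, T7, T9, T9, T10, T9, T6, T6, T9

emp_id=800: office='BER' → outer ELSE → T9
emp_id=801: office='BER' → outer ELSE → T9
emp_id=802: office='SF' → outer ELSE → T9
emp_id=803: office='NYC' → inner[level >= 3] → T10
emp_id=804: office='NYC' → inner[level >= 2] → T7
emp_id=805: office='BER' → outer ELSE → T9
emp_id=806: office='LON' → outer ELSE → T9
emp_id=807: office='CHI' → inner[salary >= 45941] → T10
emp_id=808: office='BER' → outer ELSE → T9
emp_id=809: office='CHI' → inner[salary >= 147113] → T6
emp_id=810: office='CHI' → inner[salary >= 147113] → T6
emp_id=811: office='SF' → outer ELSE → T9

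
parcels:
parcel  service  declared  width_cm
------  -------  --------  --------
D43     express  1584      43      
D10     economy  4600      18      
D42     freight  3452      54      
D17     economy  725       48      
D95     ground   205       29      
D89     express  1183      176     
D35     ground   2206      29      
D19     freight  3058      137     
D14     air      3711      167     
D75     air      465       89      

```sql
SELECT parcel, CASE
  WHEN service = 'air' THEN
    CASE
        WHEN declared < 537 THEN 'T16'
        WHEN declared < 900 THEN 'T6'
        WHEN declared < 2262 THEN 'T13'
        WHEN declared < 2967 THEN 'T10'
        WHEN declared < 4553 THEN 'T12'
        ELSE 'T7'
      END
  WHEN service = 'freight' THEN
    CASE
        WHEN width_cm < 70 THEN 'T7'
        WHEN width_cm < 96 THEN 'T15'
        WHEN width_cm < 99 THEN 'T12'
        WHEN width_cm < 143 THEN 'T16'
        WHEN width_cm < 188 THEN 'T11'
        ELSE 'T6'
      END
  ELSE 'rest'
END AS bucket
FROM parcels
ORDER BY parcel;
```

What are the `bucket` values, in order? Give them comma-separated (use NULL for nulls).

rest, T12, rest, T16, rest, T7, rest, T16, rest, rest

parcel=D10: service='economy' → outer ELSE → rest
parcel=D14: service='air' → inner[declared < 4553] → T12
parcel=D17: service='economy' → outer ELSE → rest
parcel=D19: service='freight' → inner[width_cm < 143] → T16
parcel=D35: service='ground' → outer ELSE → rest
parcel=D42: service='freight' → inner[width_cm < 70] → T7
parcel=D43: service='express' → outer ELSE → rest
parcel=D75: service='air' → inner[declared < 537] → T16
parcel=D89: service='express' → outer ELSE → rest
parcel=D95: service='ground' → outer ELSE → rest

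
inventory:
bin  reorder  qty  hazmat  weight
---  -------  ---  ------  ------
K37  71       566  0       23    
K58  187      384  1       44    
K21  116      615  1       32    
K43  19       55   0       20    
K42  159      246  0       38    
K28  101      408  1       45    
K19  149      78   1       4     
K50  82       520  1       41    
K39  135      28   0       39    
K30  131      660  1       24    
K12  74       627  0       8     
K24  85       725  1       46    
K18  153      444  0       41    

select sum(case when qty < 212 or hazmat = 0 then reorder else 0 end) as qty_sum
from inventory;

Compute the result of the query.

760

bin=K37: ✓ → 71
bin=K58: ✗
bin=K21: ✗
bin=K43: ✓ → 19
bin=K42: ✓ → 159
bin=K28: ✗
bin=K19: ✓ → 149
bin=K50: ✗
bin=K39: ✓ → 135
bin=K30: ✗
bin=K12: ✓ → 74
bin=K24: ✗
bin=K18: ✓ → 153
qty_sum = 71 + 19 + 159 + 149 + 135 + 74 + 153 = 760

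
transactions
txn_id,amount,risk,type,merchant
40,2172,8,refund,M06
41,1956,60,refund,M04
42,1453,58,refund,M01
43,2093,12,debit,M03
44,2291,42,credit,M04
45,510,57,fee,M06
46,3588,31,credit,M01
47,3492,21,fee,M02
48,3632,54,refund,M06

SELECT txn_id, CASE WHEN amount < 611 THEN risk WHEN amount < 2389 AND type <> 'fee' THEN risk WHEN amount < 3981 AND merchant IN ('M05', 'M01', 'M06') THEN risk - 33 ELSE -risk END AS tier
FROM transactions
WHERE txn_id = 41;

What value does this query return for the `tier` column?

60

txn_id = 41: amount=1956, risk=60, type=refund, merchant=M04.
amount < 611 → false
amount < 2389 AND type <> 'fee' → true → 60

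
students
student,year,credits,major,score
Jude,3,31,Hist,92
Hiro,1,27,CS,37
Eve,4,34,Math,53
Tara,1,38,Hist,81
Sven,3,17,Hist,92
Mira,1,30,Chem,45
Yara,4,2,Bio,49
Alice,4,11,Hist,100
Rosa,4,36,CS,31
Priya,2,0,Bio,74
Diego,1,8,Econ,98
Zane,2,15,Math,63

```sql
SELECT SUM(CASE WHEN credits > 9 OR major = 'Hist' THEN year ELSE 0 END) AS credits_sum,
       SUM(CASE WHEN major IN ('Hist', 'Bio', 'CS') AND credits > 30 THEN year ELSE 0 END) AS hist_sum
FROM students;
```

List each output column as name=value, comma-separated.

credits_sum=23, hist_sum=8

[credits_sum: credits > 9 OR major = 'Hist']
student=Jude: ✓ → 3
student=Hiro: ✓ → 1
student=Eve: ✓ → 4
student=Tara: ✓ → 1
student=Sven: ✓ → 3
student=Mira: ✓ → 1
student=Yara: ✗
student=Alice: ✓ → 4
student=Rosa: ✓ → 4
student=Priya: ✗
student=Diego: ✗
student=Zane: ✓ → 2
credits_sum = 3 + 1 + 4 + 1 + 3 + 1 + 4 + 4 + 2 = 23
—
[hist_sum: major IN ('Hist', 'Bio', 'CS') AND credits > 30]
student=Jude: ✓ → 3
student=Hiro: ✗
student=Eve: ✗
student=Tara: ✓ → 1
student=Sven: ✗
student=Mira: ✗
student=Yara: ✗
student=Alice: ✗
student=Rosa: ✓ → 4
student=Priya: ✗
student=Diego: ✗
student=Zane: ✗
hist_sum = 3 + 1 + 4 = 8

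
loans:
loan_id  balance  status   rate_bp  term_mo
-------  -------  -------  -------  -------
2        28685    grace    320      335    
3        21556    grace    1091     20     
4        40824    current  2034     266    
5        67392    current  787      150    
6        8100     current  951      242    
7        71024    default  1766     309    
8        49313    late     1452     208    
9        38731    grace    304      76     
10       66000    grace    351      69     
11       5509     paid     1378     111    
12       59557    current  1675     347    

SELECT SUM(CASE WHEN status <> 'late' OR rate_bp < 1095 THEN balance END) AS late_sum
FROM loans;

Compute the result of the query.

407378

loan_id=2: ✓ → 28685
loan_id=3: ✓ → 21556
loan_id=4: ✓ → 40824
loan_id=5: ✓ → 67392
loan_id=6: ✓ → 8100
loan_id=7: ✓ → 71024
loan_id=8: ✗
loan_id=9: ✓ → 38731
loan_id=10: ✓ → 66000
loan_id=11: ✓ → 5509
loan_id=12: ✓ → 59557
late_sum = 28685 + 21556 + 40824 + 67392 + 8100 + 71024 + 38731 + 66000 + 5509 + 59557 = 407378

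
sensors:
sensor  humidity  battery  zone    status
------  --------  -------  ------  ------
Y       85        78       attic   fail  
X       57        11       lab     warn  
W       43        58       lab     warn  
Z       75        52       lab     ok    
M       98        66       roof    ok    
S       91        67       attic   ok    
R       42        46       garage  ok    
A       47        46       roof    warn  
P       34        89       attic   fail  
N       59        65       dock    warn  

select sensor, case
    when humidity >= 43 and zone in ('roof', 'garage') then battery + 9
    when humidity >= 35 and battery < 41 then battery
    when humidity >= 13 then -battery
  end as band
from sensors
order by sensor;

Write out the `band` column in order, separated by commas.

55, 75, -65, -89, -46, -67, -58, 11, -78, -52

sensor=A: humidity >= 43 and zone in ('roof', 'garage') → 55
sensor=M: humidity >= 43 and zone in ('roof', 'garage') → 75
sensor=N: humidity >= 13 → -65
sensor=P: humidity >= 13 → -89
sensor=R: humidity >= 13 → -46
sensor=S: humidity >= 13 → -67
sensor=W: humidity >= 13 → -58
sensor=X: humidity >= 35 and battery < 41 → 11
sensor=Y: humidity >= 13 → -78
sensor=Z: humidity >= 13 → -52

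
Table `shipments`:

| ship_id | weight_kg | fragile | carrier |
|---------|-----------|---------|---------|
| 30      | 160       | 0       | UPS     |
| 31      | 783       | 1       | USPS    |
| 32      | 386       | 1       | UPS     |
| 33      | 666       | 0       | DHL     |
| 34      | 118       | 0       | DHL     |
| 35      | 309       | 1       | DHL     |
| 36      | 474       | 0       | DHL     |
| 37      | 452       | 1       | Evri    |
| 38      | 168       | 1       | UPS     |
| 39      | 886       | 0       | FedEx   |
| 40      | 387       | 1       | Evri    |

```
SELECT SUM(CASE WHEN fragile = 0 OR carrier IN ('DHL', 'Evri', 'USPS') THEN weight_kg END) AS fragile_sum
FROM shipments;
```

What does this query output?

ship_id=30: ✓ → 160
ship_id=31: ✓ → 783
ship_id=32: ✗
ship_id=33: ✓ → 666
ship_id=34: ✓ → 118
ship_id=35: ✓ → 309
ship_id=36: ✓ → 474
ship_id=37: ✓ → 452
ship_id=38: ✗
ship_id=39: ✓ → 886
ship_id=40: ✓ → 387
fragile_sum = 160 + 783 + 666 + 118 + 309 + 474 + 452 + 886 + 387 = 4235

4235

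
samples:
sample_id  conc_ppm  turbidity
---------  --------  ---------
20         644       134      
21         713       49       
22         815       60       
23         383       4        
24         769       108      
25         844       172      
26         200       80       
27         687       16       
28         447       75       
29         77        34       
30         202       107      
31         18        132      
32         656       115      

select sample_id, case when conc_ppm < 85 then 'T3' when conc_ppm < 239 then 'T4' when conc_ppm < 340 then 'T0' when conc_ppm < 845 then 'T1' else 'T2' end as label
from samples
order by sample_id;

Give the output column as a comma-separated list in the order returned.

sample_id=20: conc_ppm < 845 → T1
sample_id=21: conc_ppm < 845 → T1
sample_id=22: conc_ppm < 845 → T1
sample_id=23: conc_ppm < 845 → T1
sample_id=24: conc_ppm < 845 → T1
sample_id=25: conc_ppm < 845 → T1
sample_id=26: conc_ppm < 239 → T4
sample_id=27: conc_ppm < 845 → T1
sample_id=28: conc_ppm < 845 → T1
sample_id=29: conc_ppm < 85 → T3
sample_id=30: conc_ppm < 239 → T4
sample_id=31: conc_ppm < 85 → T3
sample_id=32: conc_ppm < 845 → T1

T1, T1, T1, T1, T1, T1, T4, T1, T1, T3, T4, T3, T1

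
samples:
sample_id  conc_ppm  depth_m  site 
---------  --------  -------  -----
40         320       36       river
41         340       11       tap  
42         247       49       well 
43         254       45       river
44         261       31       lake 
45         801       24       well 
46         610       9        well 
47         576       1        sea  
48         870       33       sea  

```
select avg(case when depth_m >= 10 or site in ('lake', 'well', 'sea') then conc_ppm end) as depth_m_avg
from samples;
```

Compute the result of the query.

sample_id=40: ✓ → 320
sample_id=41: ✓ → 340
sample_id=42: ✓ → 247
sample_id=43: ✓ → 254
sample_id=44: ✓ → 261
sample_id=45: ✓ → 801
sample_id=46: ✓ → 610
sample_id=47: ✓ → 576
sample_id=48: ✓ → 870
depth_m_avg = (320 + 340 + 247 + 254 + 261 + 801 + 610 + 576 + 870) / 9 = 475.4444444444

475.4444444444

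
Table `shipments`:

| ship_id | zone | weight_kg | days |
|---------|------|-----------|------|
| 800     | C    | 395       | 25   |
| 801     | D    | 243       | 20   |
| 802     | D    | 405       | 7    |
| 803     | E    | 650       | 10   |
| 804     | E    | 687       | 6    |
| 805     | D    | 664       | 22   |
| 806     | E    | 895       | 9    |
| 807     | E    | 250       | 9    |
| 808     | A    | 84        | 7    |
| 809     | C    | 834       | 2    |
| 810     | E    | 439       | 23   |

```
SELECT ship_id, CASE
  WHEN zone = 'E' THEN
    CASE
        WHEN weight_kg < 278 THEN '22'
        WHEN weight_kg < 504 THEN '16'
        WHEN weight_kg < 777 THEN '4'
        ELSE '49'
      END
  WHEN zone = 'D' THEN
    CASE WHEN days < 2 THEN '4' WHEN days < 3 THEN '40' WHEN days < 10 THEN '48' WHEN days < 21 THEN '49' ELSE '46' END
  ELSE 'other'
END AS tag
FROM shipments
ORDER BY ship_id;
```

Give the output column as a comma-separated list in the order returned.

other, 49, 48, 4, 4, 46, 49, 22, other, other, 16

ship_id=800: zone='C' → outer ELSE → other
ship_id=801: zone='D' → inner[days < 21] → 49
ship_id=802: zone='D' → inner[days < 10] → 48
ship_id=803: zone='E' → inner[weight_kg < 777] → 4
ship_id=804: zone='E' → inner[weight_kg < 777] → 4
ship_id=805: zone='D' → inner[ELSE] → 46
ship_id=806: zone='E' → inner[ELSE] → 49
ship_id=807: zone='E' → inner[weight_kg < 278] → 22
ship_id=808: zone='A' → outer ELSE → other
ship_id=809: zone='C' → outer ELSE → other
ship_id=810: zone='E' → inner[weight_kg < 504] → 16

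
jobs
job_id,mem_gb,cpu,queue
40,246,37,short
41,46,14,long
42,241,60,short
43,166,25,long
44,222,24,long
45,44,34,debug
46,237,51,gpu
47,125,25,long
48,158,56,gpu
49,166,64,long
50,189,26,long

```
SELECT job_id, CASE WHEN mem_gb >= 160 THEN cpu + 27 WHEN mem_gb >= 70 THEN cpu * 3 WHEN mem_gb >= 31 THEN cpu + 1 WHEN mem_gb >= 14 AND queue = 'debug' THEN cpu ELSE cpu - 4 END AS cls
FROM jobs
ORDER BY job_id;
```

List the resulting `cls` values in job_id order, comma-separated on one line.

job_id=40: mem_gb >= 160 → 64
job_id=41: mem_gb >= 31 → 15
job_id=42: mem_gb >= 160 → 87
job_id=43: mem_gb >= 160 → 52
job_id=44: mem_gb >= 160 → 51
job_id=45: mem_gb >= 31 → 35
job_id=46: mem_gb >= 160 → 78
job_id=47: mem_gb >= 70 → 75
job_id=48: mem_gb >= 70 → 168
job_id=49: mem_gb >= 160 → 91
job_id=50: mem_gb >= 160 → 53

64, 15, 87, 52, 51, 35, 78, 75, 168, 91, 53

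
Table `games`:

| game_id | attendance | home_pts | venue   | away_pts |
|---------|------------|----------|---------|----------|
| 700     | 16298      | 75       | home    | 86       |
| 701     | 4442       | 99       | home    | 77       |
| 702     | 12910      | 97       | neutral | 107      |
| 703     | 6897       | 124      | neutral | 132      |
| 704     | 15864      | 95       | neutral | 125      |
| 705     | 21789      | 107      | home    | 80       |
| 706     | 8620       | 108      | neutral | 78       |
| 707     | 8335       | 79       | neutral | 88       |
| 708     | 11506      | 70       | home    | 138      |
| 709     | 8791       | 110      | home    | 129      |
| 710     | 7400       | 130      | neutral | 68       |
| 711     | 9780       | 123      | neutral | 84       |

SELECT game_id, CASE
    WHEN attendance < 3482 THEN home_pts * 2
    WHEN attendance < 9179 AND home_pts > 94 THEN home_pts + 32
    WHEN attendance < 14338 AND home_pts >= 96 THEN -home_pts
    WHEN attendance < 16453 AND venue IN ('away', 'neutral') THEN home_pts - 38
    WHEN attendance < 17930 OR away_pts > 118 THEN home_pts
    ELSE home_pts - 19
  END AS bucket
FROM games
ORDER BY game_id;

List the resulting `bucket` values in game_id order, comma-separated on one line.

game_id=700: attendance < 17930 OR away_pts > 118 → 75
game_id=701: attendance < 9179 AND home_pts > 94 → 131
game_id=702: attendance < 14338 AND home_pts >= 96 → -97
game_id=703: attendance < 9179 AND home_pts > 94 → 156
game_id=704: attendance < 16453 AND venue IN ('away', 'neutral') → 57
game_id=705: ELSE → 88
game_id=706: attendance < 9179 AND home_pts > 94 → 140
game_id=707: attendance < 16453 AND venue IN ('away', 'neutral') → 41
game_id=708: attendance < 17930 OR away_pts > 118 → 70
game_id=709: attendance < 9179 AND home_pts > 94 → 142
game_id=710: attendance < 9179 AND home_pts > 94 → 162
game_id=711: attendance < 14338 AND home_pts >= 96 → -123

75, 131, -97, 156, 57, 88, 140, 41, 70, 142, 162, -123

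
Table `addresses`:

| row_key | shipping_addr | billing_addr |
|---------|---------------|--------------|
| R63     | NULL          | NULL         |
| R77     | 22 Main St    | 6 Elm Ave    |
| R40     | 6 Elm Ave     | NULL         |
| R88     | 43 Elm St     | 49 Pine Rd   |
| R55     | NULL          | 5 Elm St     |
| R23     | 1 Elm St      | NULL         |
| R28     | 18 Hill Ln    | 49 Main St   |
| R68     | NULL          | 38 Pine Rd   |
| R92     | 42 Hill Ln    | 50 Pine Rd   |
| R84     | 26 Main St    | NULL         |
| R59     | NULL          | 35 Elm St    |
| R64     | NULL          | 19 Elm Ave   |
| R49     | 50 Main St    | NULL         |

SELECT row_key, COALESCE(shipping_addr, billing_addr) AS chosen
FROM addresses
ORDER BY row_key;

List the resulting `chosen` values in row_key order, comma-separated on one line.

1 Elm St, 18 Hill Ln, 6 Elm Ave, 50 Main St, 5 Elm St, 35 Elm St, NULL, 19 Elm Ave, 38 Pine Rd, 22 Main St, 26 Main St, 43 Elm St, 42 Hill Ln

row_key=R23: shipping_addr=1 Elm St → 1 Elm St
row_key=R28: shipping_addr=18 Hill Ln → 18 Hill Ln
row_key=R40: shipping_addr=6 Elm Ave → 6 Elm Ave
row_key=R49: shipping_addr=50 Main St → 50 Main St
row_key=R55: shipping_addr=NULL, billing_addr=5 Elm St → 5 Elm St
row_key=R59: shipping_addr=NULL, billing_addr=35 Elm St → 35 Elm St
row_key=R63: shipping_addr=NULL, billing_addr=NULL (all NULL) → NULL
row_key=R64: shipping_addr=NULL, billing_addr=19 Elm Ave → 19 Elm Ave
row_key=R68: shipping_addr=NULL, billing_addr=38 Pine Rd → 38 Pine Rd
row_key=R77: shipping_addr=22 Main St → 22 Main St
row_key=R84: shipping_addr=26 Main St → 26 Main St
row_key=R88: shipping_addr=43 Elm St → 43 Elm St
row_key=R92: shipping_addr=42 Hill Ln → 42 Hill Ln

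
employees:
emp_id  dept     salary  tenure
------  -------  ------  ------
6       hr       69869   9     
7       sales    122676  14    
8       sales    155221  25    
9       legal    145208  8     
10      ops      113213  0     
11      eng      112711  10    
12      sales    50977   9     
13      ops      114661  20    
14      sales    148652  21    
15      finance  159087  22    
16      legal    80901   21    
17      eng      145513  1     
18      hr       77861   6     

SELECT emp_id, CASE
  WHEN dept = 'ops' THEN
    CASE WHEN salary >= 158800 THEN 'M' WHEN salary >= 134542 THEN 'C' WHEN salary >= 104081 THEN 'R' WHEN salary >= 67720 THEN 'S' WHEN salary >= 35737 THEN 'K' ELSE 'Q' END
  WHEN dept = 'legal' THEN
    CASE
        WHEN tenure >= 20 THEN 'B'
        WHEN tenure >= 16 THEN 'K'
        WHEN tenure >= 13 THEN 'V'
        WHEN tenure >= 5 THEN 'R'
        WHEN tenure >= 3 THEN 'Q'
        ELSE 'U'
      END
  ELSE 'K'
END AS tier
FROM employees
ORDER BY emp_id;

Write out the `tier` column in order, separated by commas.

K, K, K, R, R, K, K, R, K, K, B, K, K

emp_id=6: dept='hr' → outer ELSE → K
emp_id=7: dept='sales' → outer ELSE → K
emp_id=8: dept='sales' → outer ELSE → K
emp_id=9: dept='legal' → inner[tenure >= 5] → R
emp_id=10: dept='ops' → inner[salary >= 104081] → R
emp_id=11: dept='eng' → outer ELSE → K
emp_id=12: dept='sales' → outer ELSE → K
emp_id=13: dept='ops' → inner[salary >= 104081] → R
emp_id=14: dept='sales' → outer ELSE → K
emp_id=15: dept='finance' → outer ELSE → K
emp_id=16: dept='legal' → inner[tenure >= 20] → B
emp_id=17: dept='eng' → outer ELSE → K
emp_id=18: dept='hr' → outer ELSE → K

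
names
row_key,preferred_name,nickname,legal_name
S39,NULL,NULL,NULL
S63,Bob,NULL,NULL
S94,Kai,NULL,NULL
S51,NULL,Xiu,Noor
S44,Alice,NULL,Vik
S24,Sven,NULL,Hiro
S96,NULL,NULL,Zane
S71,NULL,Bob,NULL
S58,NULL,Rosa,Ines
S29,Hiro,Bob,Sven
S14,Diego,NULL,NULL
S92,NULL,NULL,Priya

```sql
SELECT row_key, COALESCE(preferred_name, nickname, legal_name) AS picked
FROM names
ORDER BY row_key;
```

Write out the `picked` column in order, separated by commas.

Diego, Sven, Hiro, NULL, Alice, Xiu, Rosa, Bob, Bob, Priya, Kai, Zane

row_key=S14: preferred_name=Diego → Diego
row_key=S24: preferred_name=Sven → Sven
row_key=S29: preferred_name=Hiro → Hiro
row_key=S39: preferred_name=NULL, nickname=NULL, legal_name=NULL (all NULL) → NULL
row_key=S44: preferred_name=Alice → Alice
row_key=S51: preferred_name=NULL, nickname=Xiu → Xiu
row_key=S58: preferred_name=NULL, nickname=Rosa → Rosa
row_key=S63: preferred_name=Bob → Bob
row_key=S71: preferred_name=NULL, nickname=Bob → Bob
row_key=S92: preferred_name=NULL, nickname=NULL, legal_name=Priya → Priya
row_key=S94: preferred_name=Kai → Kai
row_key=S96: preferred_name=NULL, nickname=NULL, legal_name=Zane → Zane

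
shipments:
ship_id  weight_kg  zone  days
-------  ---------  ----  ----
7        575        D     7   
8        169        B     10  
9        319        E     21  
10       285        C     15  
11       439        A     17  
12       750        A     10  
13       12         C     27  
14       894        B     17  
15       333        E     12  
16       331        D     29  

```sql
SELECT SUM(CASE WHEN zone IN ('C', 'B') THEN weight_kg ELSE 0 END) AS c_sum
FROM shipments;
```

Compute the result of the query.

1360

ship_id=7: ✗
ship_id=8: ✓ → 169
ship_id=9: ✗
ship_id=10: ✓ → 285
ship_id=11: ✗
ship_id=12: ✗
ship_id=13: ✓ → 12
ship_id=14: ✓ → 894
ship_id=15: ✗
ship_id=16: ✗
c_sum = 169 + 285 + 12 + 894 = 1360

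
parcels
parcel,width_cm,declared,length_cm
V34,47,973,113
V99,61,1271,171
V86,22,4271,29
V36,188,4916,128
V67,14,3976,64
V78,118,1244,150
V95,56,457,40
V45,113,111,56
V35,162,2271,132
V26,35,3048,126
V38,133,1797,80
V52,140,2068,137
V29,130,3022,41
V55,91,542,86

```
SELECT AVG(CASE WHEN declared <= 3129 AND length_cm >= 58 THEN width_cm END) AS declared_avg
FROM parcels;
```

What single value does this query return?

98.375

parcel=V34: ✓ → 47
parcel=V99: ✓ → 61
parcel=V86: ✗
parcel=V36: ✗
parcel=V67: ✗
parcel=V78: ✓ → 118
parcel=V95: ✗
parcel=V45: ✗
parcel=V35: ✓ → 162
parcel=V26: ✓ → 35
parcel=V38: ✓ → 133
parcel=V52: ✓ → 140
parcel=V29: ✗
parcel=V55: ✓ → 91
declared_avg = (47 + 61 + 118 + 162 + 35 + 133 + 140 + 91) / 8 = 98.375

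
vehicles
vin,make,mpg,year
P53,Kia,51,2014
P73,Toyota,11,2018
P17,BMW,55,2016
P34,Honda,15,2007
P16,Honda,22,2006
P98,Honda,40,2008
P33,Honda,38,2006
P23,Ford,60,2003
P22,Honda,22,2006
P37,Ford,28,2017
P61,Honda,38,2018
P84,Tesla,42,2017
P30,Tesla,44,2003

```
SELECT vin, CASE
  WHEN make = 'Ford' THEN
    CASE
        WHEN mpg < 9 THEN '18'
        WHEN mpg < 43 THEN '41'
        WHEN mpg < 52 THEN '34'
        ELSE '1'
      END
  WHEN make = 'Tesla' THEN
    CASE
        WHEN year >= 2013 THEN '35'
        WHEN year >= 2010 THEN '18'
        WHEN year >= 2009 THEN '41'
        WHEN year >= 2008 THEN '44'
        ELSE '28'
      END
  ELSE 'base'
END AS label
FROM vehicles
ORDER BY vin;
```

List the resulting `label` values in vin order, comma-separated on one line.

base, base, base, 1, 28, base, base, 41, base, base, base, 35, base

vin=P16: make='Honda' → outer ELSE → base
vin=P17: make='BMW' → outer ELSE → base
vin=P22: make='Honda' → outer ELSE → base
vin=P23: make='Ford' → inner[ELSE] → 1
vin=P30: make='Tesla' → inner[ELSE] → 28
vin=P33: make='Honda' → outer ELSE → base
vin=P34: make='Honda' → outer ELSE → base
vin=P37: make='Ford' → inner[mpg < 43] → 41
vin=P53: make='Kia' → outer ELSE → base
vin=P61: make='Honda' → outer ELSE → base
vin=P73: make='Toyota' → outer ELSE → base
vin=P84: make='Tesla' → inner[year >= 2013] → 35
vin=P98: make='Honda' → outer ELSE → base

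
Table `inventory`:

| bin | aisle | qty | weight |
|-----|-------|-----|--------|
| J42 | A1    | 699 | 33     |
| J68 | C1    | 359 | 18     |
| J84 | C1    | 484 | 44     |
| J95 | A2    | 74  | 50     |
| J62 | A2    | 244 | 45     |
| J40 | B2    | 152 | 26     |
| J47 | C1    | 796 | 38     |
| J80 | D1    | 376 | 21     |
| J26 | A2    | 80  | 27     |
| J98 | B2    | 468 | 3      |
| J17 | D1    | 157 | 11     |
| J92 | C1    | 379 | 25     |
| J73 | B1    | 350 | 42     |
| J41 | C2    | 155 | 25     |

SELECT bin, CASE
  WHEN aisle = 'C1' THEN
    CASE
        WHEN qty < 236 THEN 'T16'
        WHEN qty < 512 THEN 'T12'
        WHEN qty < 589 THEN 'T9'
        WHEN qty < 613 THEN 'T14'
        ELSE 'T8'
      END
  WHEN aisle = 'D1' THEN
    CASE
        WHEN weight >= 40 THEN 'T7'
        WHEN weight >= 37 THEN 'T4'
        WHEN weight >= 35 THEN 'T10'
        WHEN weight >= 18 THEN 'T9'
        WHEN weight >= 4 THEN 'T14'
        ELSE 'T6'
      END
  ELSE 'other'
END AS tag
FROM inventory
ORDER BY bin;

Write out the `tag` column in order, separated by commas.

T14, other, other, other, other, T8, other, T12, other, T9, T12, T12, other, other

bin=J17: aisle='D1' → inner[weight >= 4] → T14
bin=J26: aisle='A2' → outer ELSE → other
bin=J40: aisle='B2' → outer ELSE → other
bin=J41: aisle='C2' → outer ELSE → other
bin=J42: aisle='A1' → outer ELSE → other
bin=J47: aisle='C1' → inner[ELSE] → T8
bin=J62: aisle='A2' → outer ELSE → other
bin=J68: aisle='C1' → inner[qty < 512] → T12
bin=J73: aisle='B1' → outer ELSE → other
bin=J80: aisle='D1' → inner[weight >= 18] → T9
bin=J84: aisle='C1' → inner[qty < 512] → T12
bin=J92: aisle='C1' → inner[qty < 512] → T12
bin=J95: aisle='A2' → outer ELSE → other
bin=J98: aisle='B2' → outer ELSE → other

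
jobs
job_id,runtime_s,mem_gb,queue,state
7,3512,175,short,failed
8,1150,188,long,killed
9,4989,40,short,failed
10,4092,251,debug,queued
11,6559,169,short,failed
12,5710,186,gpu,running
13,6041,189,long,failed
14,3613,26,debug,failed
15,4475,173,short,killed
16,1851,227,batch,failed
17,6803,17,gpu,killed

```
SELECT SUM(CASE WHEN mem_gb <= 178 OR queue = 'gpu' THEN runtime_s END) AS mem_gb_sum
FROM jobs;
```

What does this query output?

job_id=7: ✓ → 3512
job_id=8: ✗
job_id=9: ✓ → 4989
job_id=10: ✗
job_id=11: ✓ → 6559
job_id=12: ✓ → 5710
job_id=13: ✗
job_id=14: ✓ → 3613
job_id=15: ✓ → 4475
job_id=16: ✗
job_id=17: ✓ → 6803
mem_gb_sum = 3512 + 4989 + 6559 + 5710 + 3613 + 4475 + 6803 = 35661

35661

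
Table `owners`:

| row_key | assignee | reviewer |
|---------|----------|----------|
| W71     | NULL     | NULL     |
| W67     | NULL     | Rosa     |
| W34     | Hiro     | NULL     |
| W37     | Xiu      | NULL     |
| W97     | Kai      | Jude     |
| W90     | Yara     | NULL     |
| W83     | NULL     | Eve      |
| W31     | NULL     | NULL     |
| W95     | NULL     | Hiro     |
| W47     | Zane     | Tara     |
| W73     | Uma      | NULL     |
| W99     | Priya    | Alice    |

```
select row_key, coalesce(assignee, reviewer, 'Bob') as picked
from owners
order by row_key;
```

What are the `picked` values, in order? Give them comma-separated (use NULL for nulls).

row_key=W31: assignee=NULL, reviewer=NULL, → literal Bob → Bob
row_key=W34: assignee=Hiro → Hiro
row_key=W37: assignee=Xiu → Xiu
row_key=W47: assignee=Zane → Zane
row_key=W67: assignee=NULL, reviewer=Rosa → Rosa
row_key=W71: assignee=NULL, reviewer=NULL, → literal Bob → Bob
row_key=W73: assignee=Uma → Uma
row_key=W83: assignee=NULL, reviewer=Eve → Eve
row_key=W90: assignee=Yara → Yara
row_key=W95: assignee=NULL, reviewer=Hiro → Hiro
row_key=W97: assignee=Kai → Kai
row_key=W99: assignee=Priya → Priya

Bob, Hiro, Xiu, Zane, Rosa, Bob, Uma, Eve, Yara, Hiro, Kai, Priya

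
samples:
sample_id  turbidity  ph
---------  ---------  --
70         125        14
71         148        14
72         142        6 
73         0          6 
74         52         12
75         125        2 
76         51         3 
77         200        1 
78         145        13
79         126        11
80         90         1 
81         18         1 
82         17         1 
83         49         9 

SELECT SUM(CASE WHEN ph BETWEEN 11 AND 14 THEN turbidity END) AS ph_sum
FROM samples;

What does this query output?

sample_id=70: ✓ → 125
sample_id=71: ✓ → 148
sample_id=72: ✗
sample_id=73: ✗
sample_id=74: ✓ → 52
sample_id=75: ✗
sample_id=76: ✗
sample_id=77: ✗
sample_id=78: ✓ → 145
sample_id=79: ✓ → 126
sample_id=80: ✗
sample_id=81: ✗
sample_id=82: ✗
sample_id=83: ✗
ph_sum = 125 + 148 + 52 + 145 + 126 = 596

596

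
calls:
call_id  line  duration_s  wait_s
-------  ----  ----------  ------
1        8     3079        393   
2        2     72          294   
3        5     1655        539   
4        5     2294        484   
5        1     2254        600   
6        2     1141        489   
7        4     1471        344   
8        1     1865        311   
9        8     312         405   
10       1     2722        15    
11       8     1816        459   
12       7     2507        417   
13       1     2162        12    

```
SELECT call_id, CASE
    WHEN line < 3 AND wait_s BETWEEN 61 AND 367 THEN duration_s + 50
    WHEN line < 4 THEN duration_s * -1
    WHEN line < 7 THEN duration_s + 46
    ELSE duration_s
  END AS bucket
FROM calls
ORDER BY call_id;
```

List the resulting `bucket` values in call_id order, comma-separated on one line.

call_id=1: ELSE → 3079
call_id=2: line < 3 AND wait_s BETWEEN 61 AND 367 → 122
call_id=3: line < 7 → 1701
call_id=4: line < 7 → 2340
call_id=5: line < 4 → -2254
call_id=6: line < 4 → -1141
call_id=7: line < 7 → 1517
call_id=8: line < 3 AND wait_s BETWEEN 61 AND 367 → 1915
call_id=9: ELSE → 312
call_id=10: line < 4 → -2722
call_id=11: ELSE → 1816
call_id=12: ELSE → 2507
call_id=13: line < 4 → -2162

3079, 122, 1701, 2340, -2254, -1141, 1517, 1915, 312, -2722, 1816, 2507, -2162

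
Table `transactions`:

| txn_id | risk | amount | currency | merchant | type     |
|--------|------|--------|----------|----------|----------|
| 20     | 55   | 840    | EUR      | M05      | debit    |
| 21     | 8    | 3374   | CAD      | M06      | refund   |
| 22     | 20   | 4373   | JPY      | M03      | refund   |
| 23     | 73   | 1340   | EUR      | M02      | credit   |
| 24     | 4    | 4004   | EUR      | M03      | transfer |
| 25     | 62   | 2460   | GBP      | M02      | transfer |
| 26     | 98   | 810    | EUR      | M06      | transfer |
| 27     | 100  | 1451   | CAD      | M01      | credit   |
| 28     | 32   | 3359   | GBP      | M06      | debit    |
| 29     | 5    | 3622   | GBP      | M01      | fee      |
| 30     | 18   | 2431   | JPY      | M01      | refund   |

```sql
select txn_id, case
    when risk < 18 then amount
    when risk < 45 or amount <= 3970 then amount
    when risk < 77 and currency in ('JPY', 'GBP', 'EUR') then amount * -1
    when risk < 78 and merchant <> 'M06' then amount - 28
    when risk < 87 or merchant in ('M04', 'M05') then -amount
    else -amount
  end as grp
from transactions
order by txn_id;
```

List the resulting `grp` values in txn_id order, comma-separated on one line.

txn_id=20: risk < 45 or amount <= 3970 → 840
txn_id=21: risk < 18 → 3374
txn_id=22: risk < 45 or amount <= 3970 → 4373
txn_id=23: risk < 45 or amount <= 3970 → 1340
txn_id=24: risk < 18 → 4004
txn_id=25: risk < 45 or amount <= 3970 → 2460
txn_id=26: risk < 45 or amount <= 3970 → 810
txn_id=27: risk < 45 or amount <= 3970 → 1451
txn_id=28: risk < 45 or amount <= 3970 → 3359
txn_id=29: risk < 18 → 3622
txn_id=30: risk < 45 or amount <= 3970 → 2431

840, 3374, 4373, 1340, 4004, 2460, 810, 1451, 3359, 3622, 2431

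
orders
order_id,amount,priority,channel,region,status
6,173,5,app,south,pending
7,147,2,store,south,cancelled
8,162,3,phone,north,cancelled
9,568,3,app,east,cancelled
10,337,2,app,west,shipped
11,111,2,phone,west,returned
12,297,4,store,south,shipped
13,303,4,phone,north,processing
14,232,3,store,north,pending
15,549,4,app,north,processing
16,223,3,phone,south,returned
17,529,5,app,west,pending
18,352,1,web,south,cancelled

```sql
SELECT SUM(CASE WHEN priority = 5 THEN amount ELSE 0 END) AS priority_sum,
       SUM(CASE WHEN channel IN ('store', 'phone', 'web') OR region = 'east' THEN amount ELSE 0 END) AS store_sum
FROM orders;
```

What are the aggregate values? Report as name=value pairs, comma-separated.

[priority_sum: priority = 5]
order_id=6: ✓ → 173
order_id=7: ✗
order_id=8: ✗
order_id=9: ✗
order_id=10: ✗
order_id=11: ✗
order_id=12: ✗
order_id=13: ✗
order_id=14: ✗
order_id=15: ✗
order_id=16: ✗
order_id=17: ✓ → 529
order_id=18: ✗
priority_sum = 173 + 529 = 702
—
[store_sum: channel IN ('store', 'phone', 'web') OR region = 'east']
order_id=6: ✗
order_id=7: ✓ → 147
order_id=8: ✓ → 162
order_id=9: ✓ → 568
order_id=10: ✗
order_id=11: ✓ → 111
order_id=12: ✓ → 297
order_id=13: ✓ → 303
order_id=14: ✓ → 232
order_id=15: ✗
order_id=16: ✓ → 223
order_id=17: ✗
order_id=18: ✓ → 352
store_sum = 147 + 162 + 568 + 111 + 297 + 303 + 232 + 223 + 352 = 2395

priority_sum=702, store_sum=2395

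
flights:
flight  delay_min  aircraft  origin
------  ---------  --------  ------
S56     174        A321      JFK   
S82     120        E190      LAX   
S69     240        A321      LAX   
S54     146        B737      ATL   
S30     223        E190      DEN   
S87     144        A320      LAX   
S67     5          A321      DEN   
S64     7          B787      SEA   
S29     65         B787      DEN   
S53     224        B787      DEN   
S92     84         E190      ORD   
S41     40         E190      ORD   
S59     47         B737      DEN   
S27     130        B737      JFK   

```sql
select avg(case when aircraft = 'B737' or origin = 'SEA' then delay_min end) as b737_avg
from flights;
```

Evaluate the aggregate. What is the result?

82.5

flight=S56: ✗
flight=S82: ✗
flight=S69: ✗
flight=S54: ✓ → 146
flight=S30: ✗
flight=S87: ✗
flight=S67: ✗
flight=S64: ✓ → 7
flight=S29: ✗
flight=S53: ✗
flight=S92: ✗
flight=S41: ✗
flight=S59: ✓ → 47
flight=S27: ✓ → 130
b737_avg = (146 + 7 + 47 + 130) / 4 = 82.5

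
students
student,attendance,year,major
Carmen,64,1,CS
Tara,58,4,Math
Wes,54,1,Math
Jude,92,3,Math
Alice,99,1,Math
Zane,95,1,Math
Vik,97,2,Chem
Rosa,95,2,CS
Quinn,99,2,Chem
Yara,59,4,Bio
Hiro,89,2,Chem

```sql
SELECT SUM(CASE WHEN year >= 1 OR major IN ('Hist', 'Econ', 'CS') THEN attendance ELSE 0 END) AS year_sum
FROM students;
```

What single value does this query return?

901

student=Carmen: ✓ → 64
student=Tara: ✓ → 58
student=Wes: ✓ → 54
student=Jude: ✓ → 92
student=Alice: ✓ → 99
student=Zane: ✓ → 95
student=Vik: ✓ → 97
student=Rosa: ✓ → 95
student=Quinn: ✓ → 99
student=Yara: ✓ → 59
student=Hiro: ✓ → 89
year_sum = 64 + 58 + 54 + 92 + 99 + 95 + 97 + 95 + 99 + 59 + 89 = 901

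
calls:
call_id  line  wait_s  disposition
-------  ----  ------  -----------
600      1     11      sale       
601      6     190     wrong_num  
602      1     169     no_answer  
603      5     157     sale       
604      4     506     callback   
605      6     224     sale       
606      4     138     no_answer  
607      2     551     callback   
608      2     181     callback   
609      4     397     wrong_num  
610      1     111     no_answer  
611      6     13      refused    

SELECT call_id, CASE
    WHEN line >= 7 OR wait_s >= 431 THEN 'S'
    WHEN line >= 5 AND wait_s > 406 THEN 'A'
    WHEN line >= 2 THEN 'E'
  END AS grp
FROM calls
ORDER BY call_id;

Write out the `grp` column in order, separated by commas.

call_id=600: (no match → NULL) → NULL
call_id=601: line >= 2 → E
call_id=602: (no match → NULL) → NULL
call_id=603: line >= 2 → E
call_id=604: line >= 7 OR wait_s >= 431 → S
call_id=605: line >= 2 → E
call_id=606: line >= 2 → E
call_id=607: line >= 7 OR wait_s >= 431 → S
call_id=608: line >= 2 → E
call_id=609: line >= 2 → E
call_id=610: (no match → NULL) → NULL
call_id=611: line >= 2 → E

NULL, E, NULL, E, S, E, E, S, E, E, NULL, E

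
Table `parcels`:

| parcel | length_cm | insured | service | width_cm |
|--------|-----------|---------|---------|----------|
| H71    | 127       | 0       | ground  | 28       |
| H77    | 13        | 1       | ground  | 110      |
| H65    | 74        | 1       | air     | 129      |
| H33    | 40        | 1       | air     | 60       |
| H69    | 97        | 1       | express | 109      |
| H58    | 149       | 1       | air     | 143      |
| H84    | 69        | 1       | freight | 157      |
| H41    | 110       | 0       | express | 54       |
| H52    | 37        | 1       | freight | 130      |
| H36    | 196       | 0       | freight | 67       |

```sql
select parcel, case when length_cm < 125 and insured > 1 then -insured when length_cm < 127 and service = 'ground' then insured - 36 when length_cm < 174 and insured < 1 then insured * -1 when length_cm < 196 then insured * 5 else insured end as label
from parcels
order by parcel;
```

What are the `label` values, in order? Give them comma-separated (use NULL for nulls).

5, 0, 0, 5, 5, 5, 5, 0, -35, 5

parcel=H33: length_cm < 196 → 5
parcel=H36: ELSE → 0
parcel=H41: length_cm < 174 and insured < 1 → 0
parcel=H52: length_cm < 196 → 5
parcel=H58: length_cm < 196 → 5
parcel=H65: length_cm < 196 → 5
parcel=H69: length_cm < 196 → 5
parcel=H71: length_cm < 174 and insured < 1 → 0
parcel=H77: length_cm < 127 and service = 'ground' → -35
parcel=H84: length_cm < 196 → 5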